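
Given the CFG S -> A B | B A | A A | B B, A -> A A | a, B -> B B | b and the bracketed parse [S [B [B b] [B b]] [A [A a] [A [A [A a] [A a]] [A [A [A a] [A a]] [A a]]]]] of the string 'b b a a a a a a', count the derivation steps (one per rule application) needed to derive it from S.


Every bracketed nonterminal node [X ...] in the tree is produced by exactly one rule application.
Reading the tree off as a leftmost derivation:
  Step 1: S  =>  B A   (applied S -> B A)
  Step 2: B A  =>  B B A   (applied B -> B B)
  Step 3: B B A  =>  b B A   (applied B -> b)
  Step 4: b B A  =>  b b A   (applied B -> b)
  Step 5: b b A  =>  b b A A   (applied A -> A A)
  Step 6: b b A A  =>  b b a A   (applied A -> a)
  Step 7: b b a A  =>  b b a A A   (applied A -> A A)
  Step 8: b b a A A  =>  b b a A A A   (applied A -> A A)
  Step 9: b b a A A A  =>  b b a a A A   (applied A -> a)
  Step 10: b b a a A A  =>  b b a a a A   (applied A -> a)
  Step 11: b b a a a A  =>  b b a a a A A   (applied A -> A A)
  Step 12: b b a a a A A  =>  b b a a a A A A   (applied A -> A A)
  Step 13: b b a a a A A A  =>  b b a a a a A A   (applied A -> a)
  Step 14: b b a a a a A A  =>  b b a a a a a A   (applied A -> a)
  Step 15: b b a a a a a A  =>  b b a a a a a a   (applied A -> a)
Final yield: b b a a a a a a
Total rewrite steps: 15

15


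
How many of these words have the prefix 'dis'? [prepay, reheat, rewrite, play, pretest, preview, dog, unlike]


Checking each word for prefix 'dis':
  'prepay' -> no (count: 0)
  'reheat' -> no (count: 0)
  'rewrite' -> no (count: 0)
  'play' -> no (count: 0)
  'pretest' -> no (count: 0)
  'preview' -> no (count: 0)
  'dog' -> no (count: 0)
  'unlike' -> no (count: 0)
Total with prefix 'dis': 0

0


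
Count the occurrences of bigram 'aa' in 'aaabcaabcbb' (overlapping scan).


Scanning 'aaabcaabcbb' for bigram 'aa':
  Position 0: 'aa' -> MATCH
  Position 1: 'aa' -> MATCH
  Position 2: 'ab' -> no
  Position 3: 'bc' -> no
  Position 4: 'ca' -> no
  Position 5: 'aa' -> MATCH
  Position 6: 'ab' -> no
  Position 7: 'bc' -> no
  Position 8: 'cb' -> no
  Position 9: 'bb' -> no
Total matches: 3

3


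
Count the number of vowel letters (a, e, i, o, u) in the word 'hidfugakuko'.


Scanning each character of 'hidfugakuko':
  Position 1: 'h' -> consonant (running count: 0)
  Position 2: 'i' -> vowel (running count: 1)
  Position 3: 'd' -> consonant (running count: 1)
  Position 4: 'f' -> consonant (running count: 1)
  Position 5: 'u' -> vowel (running count: 2)
  Position 6: 'g' -> consonant (running count: 2)
  Position 7: 'a' -> vowel (running count: 3)
  Position 8: 'k' -> consonant (running count: 3)
  Position 9: 'u' -> vowel (running count: 4)
  Position 10: 'k' -> consonant (running count: 4)
  Position 11: 'o' -> vowel (running count: 5)
Total vowels: 5

5


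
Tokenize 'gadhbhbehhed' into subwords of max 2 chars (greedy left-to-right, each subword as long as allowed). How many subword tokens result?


'gadhbhbehhed' has 12 characters.
Chunking with max size 2:
  Chunk 1: 'ga' (positions 0-1)
  Chunk 2: 'dh' (positions 2-3)
  Chunk 3: 'bh' (positions 4-5)
  Chunk 4: 'be' (positions 6-7)
  Chunk 5: 'hh' (positions 8-9)
  Chunk 6: 'ed' (positions 10-11)
Total chunks: ceil(12 / 2) = 6

6


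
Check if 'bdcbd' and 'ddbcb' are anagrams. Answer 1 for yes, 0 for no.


Sort characters of 'bdcbd': 'bbcdd'
Sort characters of 'ddbcb': 'bbcdd'
Sorted forms match -> they ARE anagrams
Result: 1

1


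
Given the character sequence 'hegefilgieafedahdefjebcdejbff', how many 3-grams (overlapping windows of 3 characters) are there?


String 'hegefilgieafedahdefjebcdejbff' has length L = 29.
Number of overlapping n-grams = L - n + 1
Substituting: 29 - 3 + 1 = 27

27


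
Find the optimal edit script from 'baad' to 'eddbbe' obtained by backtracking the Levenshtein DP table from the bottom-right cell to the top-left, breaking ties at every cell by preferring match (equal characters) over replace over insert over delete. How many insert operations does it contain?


Edit distance = 6. Backtracking from cell (4, 6) with preference match > replace > insert > delete,
then listing the resulting alignment 'baad' -> 'eddbbe' left to right:
  Step 1: insert 'e' [insertion #1]
  Step 2: insert 'd' [insertion #2]
  Step 3: replace b->d
  Step 4: replace a->b
  Step 5: replace a->b
  Step 6: replace d->e
Total insertions: 2

2


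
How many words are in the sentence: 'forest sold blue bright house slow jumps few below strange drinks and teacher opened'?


Counting words by splitting on spaces:
  Word 1: 'forest'
  Word 2: 'sold'
  Word 3: 'blue'
  Word 4: 'bright'
  Word 5: 'house'
  Word 6: 'slow'
  Word 7: 'jumps'
  Word 8: 'few'
  Word 9: 'below'
  Word 10: 'strange'
  Word 11: 'drinks'
  Word 12: 'and'
  Word 13: 'teacher'
  Word 14: 'opened'
Total words: 14

14


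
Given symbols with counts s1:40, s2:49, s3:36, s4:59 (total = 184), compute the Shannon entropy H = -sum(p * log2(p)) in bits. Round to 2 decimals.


Computing entropy H = -sum(p_i * log2(p_i)):
  s1: p = 40/184 = 0.2174, -p*log2(p) = 0.4786
  s2: p = 49/184 = 0.2663, -p*log2(p) = 0.5083
  s3: p = 36/184 = 0.1957, -p*log2(p) = 0.4605
  s4: p = 59/184 = 0.3207, -p*log2(p) = 0.5262
H = sum of terms = 1.9736
Rounded to 2 decimals: 1.97

1.97


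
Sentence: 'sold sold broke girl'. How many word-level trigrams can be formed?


Word trigrams from [4] words:
  Trigram 1: (sold sold broke)
  Trigram 2: (sold broke girl)
Total word trigrams: 4 - 2 = 2

2


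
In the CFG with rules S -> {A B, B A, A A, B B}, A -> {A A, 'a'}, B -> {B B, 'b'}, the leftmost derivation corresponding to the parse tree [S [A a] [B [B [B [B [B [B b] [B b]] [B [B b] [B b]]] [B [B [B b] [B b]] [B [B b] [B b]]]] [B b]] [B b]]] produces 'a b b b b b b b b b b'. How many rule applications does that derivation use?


Every bracketed nonterminal node [X ...] in the tree is produced by exactly one rule application.
Reading the tree off as a leftmost derivation:
  Step 1: S  =>  A B   (applied S -> A B)
  Step 2: A B  =>  a B   (applied A -> a)
  Step 3: a B  =>  a B B   (applied B -> B B)
  Step 4: a B B  =>  a B B B   (applied B -> B B)
  Step 5: a B B B  =>  a B B B B   (applied B -> B B)
  Step 6: a B B B B  =>  a B B B B B   (applied B -> B B)
  Step 7: a B B B B B  =>  a B B B B B B   (applied B -> B B)
  Step 8: a B B B B B B  =>  a b B B B B B   (applied B -> b)
  Step 9: a b B B B B B  =>  a b b B B B B   (applied B -> b)
  Step 10: a b b B B B B  =>  a b b B B B B B   (applied B -> B B)
  Step 11: a b b B B B B B  =>  a b b b B B B B   (applied B -> b)
  Step 12: a b b b B B B B  =>  a b b b b B B B   (applied B -> b)
  Step 13: a b b b b B B B  =>  a b b b b B B B B   (applied B -> B B)
  Step 14: a b b b b B B B B  =>  a b b b b B B B B B   (applied B -> B B)
  Step 15: a b b b b B B B B B  =>  a b b b b b B B B B   (applied B -> b)
  Step 16: a b b b b b B B B B  =>  a b b b b b b B B B   (applied B -> b)
  Step 17: a b b b b b b B B B  =>  a b b b b b b B B B B   (applied B -> B B)
  Step 18: a b b b b b b B B B B  =>  a b b b b b b b B B B   (applied B -> b)
  Step 19: a b b b b b b b B B B  =>  a b b b b b b b b B B   (applied B -> b)
  Step 20: a b b b b b b b b B B  =>  a b b b b b b b b b B   (applied B -> b)
  Step 21: a b b b b b b b b b B  =>  a b b b b b b b b b b   (applied B -> b)
Final yield: a b b b b b b b b b b
Total rewrite steps: 21

21


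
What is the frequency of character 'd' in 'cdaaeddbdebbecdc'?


Scanning 'cdaaeddbdebbecdc' for 'd':
  Position 1: 'd' -> MATCH (count: 1)
  Position 5: 'd' -> MATCH (count: 2)
  Position 6: 'd' -> MATCH (count: 3)
  Position 8: 'd' -> MATCH (count: 4)
  Position 14: 'd' -> MATCH (count: 5)
Total occurrences of 'd': 5

5


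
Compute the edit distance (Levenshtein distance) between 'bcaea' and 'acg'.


Building DP table for s1='bcaea' (len 5) and s2='acg' (len 3):
       a  c  g
    0  1  2  3
  b 1  1  2  3
  c 2  2  1  2
  a 3  2  2  2
  e 4  3  3  3
  a 5  4  4  4
Edit distance = dp[5][3] = 4

4


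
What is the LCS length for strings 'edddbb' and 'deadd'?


DP table for LCS of 'edddbb' and 'deadd':
       d  e  a  d  d
    0  0  0  0  0  0
  e 0  0  1  1  1  1
  d 0  1  1  1  2  2
  d 0  1  1  1  2  3
  d 0  1  1  1  2  3
  b 0  1  1  1  2  3
  b 0  1  1  1  2  3
LCS: 'edd'
LCS length = 3

3


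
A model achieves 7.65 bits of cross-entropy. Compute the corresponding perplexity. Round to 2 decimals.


Perplexity formula: PP = 2^H
H = 7.65
PP = 2^7.65
Decompose: 2^7.65 = 2^7 * 2^0.65
2^7 = 128, 2^0.65 ~ 1.5691682
PP ~ 128 * 1.5691682 = 200.8535296
Rounded to 2 decimals: 200.85

200.85


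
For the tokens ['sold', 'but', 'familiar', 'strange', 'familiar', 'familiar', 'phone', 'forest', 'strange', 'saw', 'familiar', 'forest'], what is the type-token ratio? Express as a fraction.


Tokens: 12
Unique types: ('but', 'familiar', 'forest', 'phone', 'saw', 'sold', 'strange') = 7
TTR = 7/12
Already in lowest terms.

7/12


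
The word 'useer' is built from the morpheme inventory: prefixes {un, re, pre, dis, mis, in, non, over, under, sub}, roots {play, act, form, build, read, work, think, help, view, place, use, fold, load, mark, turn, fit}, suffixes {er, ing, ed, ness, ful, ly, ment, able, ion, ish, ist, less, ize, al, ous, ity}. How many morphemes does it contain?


Segmenting 'useer' against the inventory:
  'use' -> root (morpheme 1)
  'er' -> suffix (morpheme 2)
Total morphemes: 2

2


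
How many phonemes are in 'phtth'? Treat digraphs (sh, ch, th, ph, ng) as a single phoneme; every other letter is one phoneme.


Parsing 'phtth' greedily, digraphs first:
  'ph' -> digraph (1 consonant phoneme) (phonemes so far: 1)
  't' -> consonant phoneme (phonemes so far: 2)
  'th' -> digraph (1 consonant phoneme) (phonemes so far: 3)
Total phonemes: 3

3


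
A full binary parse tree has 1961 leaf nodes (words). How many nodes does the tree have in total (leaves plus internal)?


Leaf nodes (terminals): 1961
Internal nodes = n - 1 = 1961 - 1 = 1960
Total = leaves + internal = 1961 + 1960 = 3921

3921


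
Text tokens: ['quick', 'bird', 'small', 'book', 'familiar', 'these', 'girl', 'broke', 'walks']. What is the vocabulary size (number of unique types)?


Listing all tokens and tracking unique types:
  Token 1: 'quick' -> NEW (unique so far: 1)
  Token 2: 'bird' -> NEW (unique so far: 2)
  Token 3: 'small' -> NEW (unique so far: 3)
  Token 4: 'book' -> NEW (unique so far: 4)
  Token 5: 'familiar' -> NEW (unique so far: 5)
  Token 6: 'these' -> NEW (unique so far: 6)
  Token 7: 'girl' -> NEW (unique so far: 7)
  Token 8: 'broke' -> NEW (unique so far: 8)
  Token 9: 'walks' -> NEW (unique so far: 9)
Unique types: ('bird', 'book', 'broke', 'familiar', 'girl', 'quick', 'small', 'these', 'walks')
Vocabulary size: 9

9


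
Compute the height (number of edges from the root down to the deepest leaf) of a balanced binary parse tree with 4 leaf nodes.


In a balanced binary tree with n leaves the deepest leaf is ceil(log2(n)) edges below the root.
log2(4) = 2.0000
ceil(2.0000) = 2
height (edges) = 2

2


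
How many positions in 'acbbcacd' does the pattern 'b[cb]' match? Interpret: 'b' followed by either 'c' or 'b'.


Pattern: b[cb] means 'b' followed by either 'c' or 'b'.
Scanning 'acbbcacd' position-by-position:
  Pos 0: window 'ac' -> no
  Pos 1: window 'cb' -> no
  Pos 2: window 'bb' -> MATCH
  Pos 3: window 'bc' -> MATCH
  Pos 4: window 'ca' -> no
  Pos 5: window 'ac' -> no
  Pos 6: window 'cd' -> no
  Pos 7: window 'd' -> no
Total matches: 2

2


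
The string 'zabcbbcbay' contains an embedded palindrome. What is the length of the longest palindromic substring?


Scanning 'zabcbbcbay' for palindromic substrings.
Substring at positions 1-8: 'abcbbcba'.
Check: reverse('abcbbcba') = 'abcbbcba' -> palindrome confirmed.
Neighbouring characters ('z' / 'y') break symmetry, so it cannot extend further.
No longer palindromic substring exists; longest length = 8

8


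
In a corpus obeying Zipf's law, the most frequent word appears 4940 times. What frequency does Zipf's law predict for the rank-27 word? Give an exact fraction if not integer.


Zipf's law: freq(rank) = f1 / rank
f1 = 4940, rank = 27
freq = 4940 / 27
GCD(4940, 27) = 1
Simplified: 4940/27

4940/27


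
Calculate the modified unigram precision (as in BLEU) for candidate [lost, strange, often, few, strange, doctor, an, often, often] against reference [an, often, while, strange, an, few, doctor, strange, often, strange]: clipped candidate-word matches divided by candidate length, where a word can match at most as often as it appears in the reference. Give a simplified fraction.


Reference word counts: {'an': 2, 'doctor': 1, 'few': 1, 'often': 2, 'strange': 3, 'while': 1}
Checking each candidate word (with clipping):
  'lost' -> not in reference -> no match (matches: 0)
  'strange' -> in reference (ref count 3, used 1/3) -> match (matches: 1)
  'often' -> in reference (ref count 2, used 1/2) -> match (matches: 2)
  'few' -> in reference (ref count 1, used 1/1) -> match (matches: 3)
  'strange' -> in reference (ref count 3, used 2/3) -> match (matches: 4)
  'doctor' -> in reference (ref count 1, used 1/1) -> match (matches: 5)
  'an' -> in reference (ref count 2, used 1/2) -> match (matches: 6)
  'often' -> in reference (ref count 2, used 2/2) -> match (matches: 7)
  'often' -> ref count 2 already used up (2/2) -> clipped, no match (matches: 7)
Clipped matches: 7, Candidate length: 9
Precision = 7/9

7/9


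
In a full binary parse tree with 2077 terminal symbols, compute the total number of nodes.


Leaf nodes (terminals): 2077
Internal nodes = n - 1 = 2077 - 1 = 2076
Total = leaves + internal = 2077 + 2076 = 4153

4153


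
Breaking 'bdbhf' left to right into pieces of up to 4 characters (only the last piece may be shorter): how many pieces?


'bdbhf' has 5 characters.
Chunking with max size 4:
  Chunk 1: 'bdbh' (positions 0-3)
  Chunk 2: 'f' (positions 4-4)
Total chunks: ceil(5 / 4) = 2

2


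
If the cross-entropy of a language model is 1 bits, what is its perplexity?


Perplexity formula: PP = 2^H
H = 1
PP = 2^1
Steps: 2^1 = 2
PP = 2

2


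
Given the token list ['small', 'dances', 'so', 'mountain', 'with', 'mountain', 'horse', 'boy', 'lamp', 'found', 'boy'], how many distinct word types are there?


Listing all tokens and tracking unique types:
  Token 1: 'small' -> NEW (unique so far: 1)
  Token 2: 'dances' -> NEW (unique so far: 2)
  Token 3: 'so' -> NEW (unique so far: 3)
  Token 4: 'mountain' -> NEW (unique so far: 4)
  Token 5: 'with' -> NEW (unique so far: 5)
  Token 6: 'mountain' -> duplicate (unique so far: 5)
  Token 7: 'horse' -> NEW (unique so far: 6)
  Token 8: 'boy' -> NEW (unique so far: 7)
  Token 9: 'lamp' -> NEW (unique so far: 8)
  Token 10: 'found' -> NEW (unique so far: 9)
  Token 11: 'boy' -> duplicate (unique so far: 9)
Unique types: ('boy', 'dances', 'found', 'horse', 'lamp', 'mountain', 'small', 'so', 'with')
Vocabulary size: 9

9


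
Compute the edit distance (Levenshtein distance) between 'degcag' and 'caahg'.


Building DP table for s1='degcag' (len 6) and s2='caahg' (len 5):
       c  a  a  h  g
    0  1  2  3  4  5
  d 1  1  2  3  4  5
  e 2  2  2  3  4  5
  g 3  3  3  3  4  4
  c 4  3  4  4  4  5
  a 5  4  3  4  5  5
  g 6  5  4  4  5  5
Edit distance = dp[6][5] = 5

5


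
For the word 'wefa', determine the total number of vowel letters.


Scanning each character of 'wefa':
  Position 1: 'w' -> consonant (running count: 0)
  Position 2: 'e' -> vowel (running count: 1)
  Position 3: 'f' -> consonant (running count: 1)
  Position 4: 'a' -> vowel (running count: 2)
Total vowels: 2

2


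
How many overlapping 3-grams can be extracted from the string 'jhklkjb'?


String 'jhklkjb' has length L = 7.
Number of overlapping n-grams = L - n + 1
Substituting: 7 - 3 + 1 = 5

5


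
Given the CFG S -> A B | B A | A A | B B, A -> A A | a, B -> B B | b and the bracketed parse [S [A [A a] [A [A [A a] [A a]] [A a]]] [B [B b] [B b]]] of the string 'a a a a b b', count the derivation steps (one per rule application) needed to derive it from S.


Every bracketed nonterminal node [X ...] in the tree is produced by exactly one rule application.
Reading the tree off as a leftmost derivation:
  Step 1: S  =>  A B   (applied S -> A B)
  Step 2: A B  =>  A A B   (applied A -> A A)
  Step 3: A A B  =>  a A B   (applied A -> a)
  Step 4: a A B  =>  a A A B   (applied A -> A A)
  Step 5: a A A B  =>  a A A A B   (applied A -> A A)
  Step 6: a A A A B  =>  a a A A B   (applied A -> a)
  Step 7: a a A A B  =>  a a a A B   (applied A -> a)
  Step 8: a a a A B  =>  a a a a B   (applied A -> a)
  Step 9: a a a a B  =>  a a a a B B   (applied B -> B B)
  Step 10: a a a a B B  =>  a a a a b B   (applied B -> b)
  Step 11: a a a a b B  =>  a a a a b b   (applied B -> b)
Final yield: a a a a b b
Total rewrite steps: 11

11


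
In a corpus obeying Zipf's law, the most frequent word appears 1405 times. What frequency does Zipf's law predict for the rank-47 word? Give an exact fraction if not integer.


Zipf's law: freq(rank) = f1 / rank
f1 = 1405, rank = 47
freq = 1405 / 47
GCD(1405, 47) = 1
Simplified: 1405/47

1405/47


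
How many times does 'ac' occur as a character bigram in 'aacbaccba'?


Scanning 'aacbaccba' for bigram 'ac':
  Position 0: 'aa' -> no
  Position 1: 'ac' -> MATCH
  Position 2: 'cb' -> no
  Position 3: 'ba' -> no
  Position 4: 'ac' -> MATCH
  Position 5: 'cc' -> no
  Position 6: 'cb' -> no
  Position 7: 'ba' -> no
Total matches: 2

2


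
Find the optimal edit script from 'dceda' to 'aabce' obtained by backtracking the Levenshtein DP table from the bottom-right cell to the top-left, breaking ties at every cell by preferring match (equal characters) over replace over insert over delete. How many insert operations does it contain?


Edit distance = 5. Backtracking from cell (5, 5) with preference match > replace > insert > delete,
then listing the resulting alignment 'dceda' -> 'aabce' left to right:
  Step 1: replace d->a
  Step 2: replace c->a
  Step 3: replace e->b
  Step 4: replace d->c
  Step 5: replace a->e
Total insertions: 0

0


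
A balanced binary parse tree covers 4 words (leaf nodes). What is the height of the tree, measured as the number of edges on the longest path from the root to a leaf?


In a balanced binary tree with n leaves the deepest leaf is ceil(log2(n)) edges below the root.
log2(4) = 2.0000
ceil(2.0000) = 2
height (edges) = 2

2


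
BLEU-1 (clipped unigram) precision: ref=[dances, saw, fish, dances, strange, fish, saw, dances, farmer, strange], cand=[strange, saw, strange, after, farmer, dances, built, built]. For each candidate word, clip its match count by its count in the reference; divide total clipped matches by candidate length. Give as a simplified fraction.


Reference word counts: {'dances': 3, 'farmer': 1, 'fish': 2, 'saw': 2, 'strange': 2}
Checking each candidate word (with clipping):
  'strange' -> in reference (ref count 2, used 1/2) -> match (matches: 1)
  'saw' -> in reference (ref count 2, used 1/2) -> match (matches: 2)
  'strange' -> in reference (ref count 2, used 2/2) -> match (matches: 3)
  'after' -> not in reference -> no match (matches: 3)
  'farmer' -> in reference (ref count 1, used 1/1) -> match (matches: 4)
  'dances' -> in reference (ref count 3, used 1/3) -> match (matches: 5)
  'built' -> not in reference -> no match (matches: 5)
  'built' -> not in reference -> no match (matches: 5)
Clipped matches: 5, Candidate length: 8
Precision = 5/8

5/8


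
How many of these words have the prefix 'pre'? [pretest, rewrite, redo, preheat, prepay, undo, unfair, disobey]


Checking each word for prefix 'pre':
  'pretest' -> YES, starts with 'pre' (count: 1)
  'rewrite' -> no (count: 1)
  'redo' -> no (count: 1)
  'preheat' -> YES, starts with 'pre' (count: 2)
  'prepay' -> YES, starts with 'pre' (count: 3)
  'undo' -> no (count: 3)
  'unfair' -> no (count: 3)
  'disobey' -> no (count: 3)
Total with prefix 'pre': 3

3


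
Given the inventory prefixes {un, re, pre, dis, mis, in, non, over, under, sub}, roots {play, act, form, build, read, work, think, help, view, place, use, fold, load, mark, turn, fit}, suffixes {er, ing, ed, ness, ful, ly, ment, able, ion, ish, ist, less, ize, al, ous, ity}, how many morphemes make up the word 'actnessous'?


Segmenting 'actnessous' against the inventory:
  'act' -> root (morpheme 1)
  'ness' -> suffix (morpheme 2)
  'ous' -> suffix (morpheme 3)
Total morphemes: 3

3


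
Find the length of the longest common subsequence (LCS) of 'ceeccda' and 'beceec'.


DP table for LCS of 'ceeccda' and 'beceec':
       b  e  c  e  e  c
    0  0  0  0  0  0  0
  c 0  0  0  1  1  1  1
  e 0  0  1  1  2  2  2
  e 0  0  1  1  2  3  3
  c 0  0  1  2  2  3  4
  c 0  0  1  2  2  3  4
  d 0  0  1  2  2  3  4
  a 0  0  1  2  2  3  4
LCS: 'ceec'
LCS length = 4

4


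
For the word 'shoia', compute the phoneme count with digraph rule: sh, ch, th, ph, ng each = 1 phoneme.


Parsing 'shoia' greedily, digraphs first:
  'sh' -> digraph (1 consonant phoneme) (phonemes so far: 1)
  'o' -> vowel phoneme (phonemes so far: 2)
  'i' -> vowel phoneme (phonemes so far: 3)
  'a' -> vowel phoneme (phonemes so far: 4)
Total phonemes: 4

4


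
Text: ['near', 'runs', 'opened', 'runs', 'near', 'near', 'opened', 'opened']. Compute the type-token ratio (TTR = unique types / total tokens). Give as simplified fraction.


Tokens: 8
Unique types: ('near', 'opened', 'runs') = 3
TTR = 3/8
Already in lowest terms.

3/8


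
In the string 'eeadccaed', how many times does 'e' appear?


Scanning 'eeadccaed' for 'e':
  Position 0: 'e' -> MATCH (count: 1)
  Position 1: 'e' -> MATCH (count: 2)
  Position 7: 'e' -> MATCH (count: 3)
Total occurrences of 'e': 3

3


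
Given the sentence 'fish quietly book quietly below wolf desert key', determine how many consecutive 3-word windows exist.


Word trigrams from [8] words:
  Trigram 1: (fish quietly book)
  Trigram 2: (quietly book quietly)
  Trigram 3: (book quietly below)
  Trigram 4: (quietly below wolf)
  Trigram 5: (below wolf desert)
  Trigram 6: (wolf desert key)
Total word trigrams: 8 - 2 = 6

6


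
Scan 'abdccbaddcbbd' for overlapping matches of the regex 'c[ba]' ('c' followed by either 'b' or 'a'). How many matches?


Pattern: c[ba] means 'c' followed by either 'b' or 'a'.
Scanning 'abdccbaddcbbd' position-by-position:
  Pos 0: window 'ab' -> no
  Pos 1: window 'bd' -> no
  Pos 2: window 'dc' -> no
  Pos 3: window 'cc' -> no
  Pos 4: window 'cb' -> MATCH
  Pos 5: window 'ba' -> no
  Pos 6: window 'ad' -> no
  Pos 7: window 'dd' -> no
  Pos 8: window 'dc' -> no
  Pos 9: window 'cb' -> MATCH
  Pos 10: window 'bb' -> no
  Pos 11: window 'bd' -> no
  Pos 12: window 'd' -> no
Total matches: 2

2


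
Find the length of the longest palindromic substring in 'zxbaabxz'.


Scanning 'zxbaabxz' for palindromic substrings.
Substring at positions 0-7: 'zxbaabxz'.
Check: reverse('zxbaabxz') = 'zxbaabxz' -> palindrome confirmed.
No longer palindromic substring exists; longest length = 8

8


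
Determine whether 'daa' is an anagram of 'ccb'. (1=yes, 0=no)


Sort characters of 'daa': 'aad'
Sort characters of 'ccb': 'bcc'
Sorted forms differ -> they are NOT anagrams
Result: 0

0


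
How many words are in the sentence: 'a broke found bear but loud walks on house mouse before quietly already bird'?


Counting words by splitting on spaces:
  Word 1: 'a'
  Word 2: 'broke'
  Word 3: 'found'
  Word 4: 'bear'
  Word 5: 'but'
  Word 6: 'loud'
  Word 7: 'walks'
  Word 8: 'on'
  Word 9: 'house'
  Word 10: 'mouse'
  Word 11: 'before'
  Word 12: 'quietly'
  Word 13: 'already'
  Word 14: 'bird'
Total words: 14

14


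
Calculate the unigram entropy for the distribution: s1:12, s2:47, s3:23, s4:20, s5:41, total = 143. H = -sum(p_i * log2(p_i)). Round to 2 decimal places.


Computing entropy H = -sum(p_i * log2(p_i)):
  s1: p = 12/143 = 0.0839, -p*log2(p) = 0.3000
  s2: p = 47/143 = 0.3287, -p*log2(p) = 0.5276
  s3: p = 23/143 = 0.1608, -p*log2(p) = 0.4240
  s4: p = 20/143 = 0.1399, -p*log2(p) = 0.3969
  s5: p = 41/143 = 0.2867, -p*log2(p) = 0.5167
H = sum of terms = 2.1652
Rounded to 2 decimals: 2.17

2.17


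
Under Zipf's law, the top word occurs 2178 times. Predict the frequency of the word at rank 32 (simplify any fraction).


Zipf's law: freq(rank) = f1 / rank
f1 = 2178, rank = 32
freq = 2178 / 32
GCD(2178, 32) = 2
Simplified: 1089/16

1089/16


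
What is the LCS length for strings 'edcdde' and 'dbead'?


DP table for LCS of 'edcdde' and 'dbead':
       d  b  e  a  d
    0  0  0  0  0  0
  e 0  0  0  1  1  1
  d 0  1  1  1  1  2
  c 0  1  1  1  1  2
  d 0  1  1  1  1  2
  d 0  1  1  1  1  2
  e 0  1  1  2  2  2
LCS: 'ed'
LCS length = 2

2


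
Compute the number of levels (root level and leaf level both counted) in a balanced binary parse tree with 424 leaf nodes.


In a balanced binary tree with n leaves the deepest leaf is ceil(log2(n)) edges below the root,
so counting node levels inclusive of root and leaves gives ceil(log2(n)) + 1 levels.
log2(424) = 8.7279
ceil(8.7279) = 9
levels = 9 + 1 = 10

10


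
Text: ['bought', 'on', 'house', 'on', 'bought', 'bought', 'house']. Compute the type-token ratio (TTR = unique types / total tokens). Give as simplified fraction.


Tokens: 7
Unique types: ('bought', 'house', 'on') = 3
TTR = 3/7
Already in lowest terms.

3/7


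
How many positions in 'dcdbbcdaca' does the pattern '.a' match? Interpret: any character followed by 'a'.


Pattern: .a means any character followed by 'a'.
Scanning 'dcdbbcdaca' position-by-position:
  Pos 0: window 'dc' -> no
  Pos 1: window 'cd' -> no
  Pos 2: window 'db' -> no
  Pos 3: window 'bb' -> no
  Pos 4: window 'bc' -> no
  Pos 5: window 'cd' -> no
  Pos 6: window 'da' -> MATCH
  Pos 7: window 'ac' -> no
  Pos 8: window 'ca' -> MATCH
  Pos 9: window 'a' -> no
Total matches: 2

2


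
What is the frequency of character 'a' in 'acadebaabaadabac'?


Scanning 'acadebaabaadabac' for 'a':
  Position 0: 'a' -> MATCH (count: 1)
  Position 2: 'a' -> MATCH (count: 2)
  Position 6: 'a' -> MATCH (count: 3)
  Position 7: 'a' -> MATCH (count: 4)
  Position 9: 'a' -> MATCH (count: 5)
  Position 10: 'a' -> MATCH (count: 6)
  Position 12: 'a' -> MATCH (count: 7)
  Position 14: 'a' -> MATCH (count: 8)
Total occurrences of 'a': 8

8


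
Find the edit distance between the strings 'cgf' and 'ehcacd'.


Building DP table for s1='cgf' (len 3) and s2='ehcacd' (len 6):
       e  h  c  a  c  d
    0  1  2  3  4  5  6
  c 1  1  2  2  3  4  5
  g 2  2  2  3  3  4  5
  f 3  3  3  3  4  4  5
Edit distance = dp[3][6] = 5

5


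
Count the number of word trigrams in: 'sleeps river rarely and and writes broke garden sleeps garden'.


Word trigrams from [10] words:
  Trigram 1: (sleeps river rarely)
  Trigram 2: (river rarely and)
  Trigram 3: (rarely and and)
  Trigram 4: (and and writes)
  Trigram 5: (and writes broke)
  Trigram 6: (writes broke garden)
  Trigram 7: (broke garden sleeps)
  Trigram 8: (garden sleeps garden)
Total word trigrams: 10 - 2 = 8

8


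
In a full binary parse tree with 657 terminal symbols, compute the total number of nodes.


Leaf nodes (terminals): 657
Internal nodes = n - 1 = 657 - 1 = 656
Total = leaves + internal = 657 + 656 = 1313

1313


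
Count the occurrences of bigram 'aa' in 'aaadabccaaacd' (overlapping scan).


Scanning 'aaadabccaaacd' for bigram 'aa':
  Position 0: 'aa' -> MATCH
  Position 1: 'aa' -> MATCH
  Position 2: 'ad' -> no
  Position 3: 'da' -> no
  Position 4: 'ab' -> no
  Position 5: 'bc' -> no
  Position 6: 'cc' -> no
  Position 7: 'ca' -> no
  Position 8: 'aa' -> MATCH
  Position 9: 'aa' -> MATCH
  Position 10: 'ac' -> no
  Position 11: 'cd' -> no
Total matches: 4

4


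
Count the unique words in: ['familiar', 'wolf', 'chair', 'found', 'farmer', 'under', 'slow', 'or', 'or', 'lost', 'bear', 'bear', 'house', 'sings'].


Listing all tokens and tracking unique types:
  Token 1: 'familiar' -> NEW (unique so far: 1)
  Token 2: 'wolf' -> NEW (unique so far: 2)
  Token 3: 'chair' -> NEW (unique so far: 3)
  Token 4: 'found' -> NEW (unique so far: 4)
  Token 5: 'farmer' -> NEW (unique so far: 5)
  Token 6: 'under' -> NEW (unique so far: 6)
  Token 7: 'slow' -> NEW (unique so far: 7)
  Token 8: 'or' -> NEW (unique so far: 8)
  Token 9: 'or' -> duplicate (unique so far: 8)
  Token 10: 'lost' -> NEW (unique so far: 9)
  Token 11: 'bear' -> NEW (unique so far: 10)
  Token 12: 'bear' -> duplicate (unique so far: 10)
  Token 13: 'house' -> NEW (unique so far: 11)
  Token 14: 'sings' -> NEW (unique so far: 12)
Unique types: ('bear', 'chair', 'familiar', 'farmer', 'found', 'house', 'lost', 'or', 'sings', 'slow', 'under', 'wolf')
Vocabulary size: 12

12


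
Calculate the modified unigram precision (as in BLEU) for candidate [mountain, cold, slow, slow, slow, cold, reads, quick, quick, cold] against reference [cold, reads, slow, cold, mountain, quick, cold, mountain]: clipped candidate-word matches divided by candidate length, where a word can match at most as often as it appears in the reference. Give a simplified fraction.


Reference word counts: {'cold': 3, 'mountain': 2, 'quick': 1, 'reads': 1, 'slow': 1}
Checking each candidate word (with clipping):
  'mountain' -> in reference (ref count 2, used 1/2) -> match (matches: 1)
  'cold' -> in reference (ref count 3, used 1/3) -> match (matches: 2)
  'slow' -> in reference (ref count 1, used 1/1) -> match (matches: 3)
  'slow' -> ref count 1 already used up (1/1) -> clipped, no match (matches: 3)
  'slow' -> ref count 1 already used up (1/1) -> clipped, no match (matches: 3)
  'cold' -> in reference (ref count 3, used 2/3) -> match (matches: 4)
  'reads' -> in reference (ref count 1, used 1/1) -> match (matches: 5)
  'quick' -> in reference (ref count 1, used 1/1) -> match (matches: 6)
  'quick' -> ref count 1 already used up (1/1) -> clipped, no match (matches: 6)
  'cold' -> in reference (ref count 3, used 3/3) -> match (matches: 7)
Clipped matches: 7, Candidate length: 10
Precision = 7/10

7/10


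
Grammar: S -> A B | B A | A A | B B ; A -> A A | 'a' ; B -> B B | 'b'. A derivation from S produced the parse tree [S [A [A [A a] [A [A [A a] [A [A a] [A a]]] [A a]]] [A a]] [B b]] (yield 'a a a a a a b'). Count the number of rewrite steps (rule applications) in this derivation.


Every bracketed nonterminal node [X ...] in the tree is produced by exactly one rule application.
Reading the tree off as a leftmost derivation:
  Step 1: S  =>  A B   (applied S -> A B)
  Step 2: A B  =>  A A B   (applied A -> A A)
  Step 3: A A B  =>  A A A B   (applied A -> A A)
  Step 4: A A A B  =>  a A A B   (applied A -> a)
  Step 5: a A A B  =>  a A A A B   (applied A -> A A)
  Step 6: a A A A B  =>  a A A A A B   (applied A -> A A)
  Step 7: a A A A A B  =>  a a A A A B   (applied A -> a)
  Step 8: a a A A A B  =>  a a A A A A B   (applied A -> A A)
  Step 9: a a A A A A B  =>  a a a A A A B   (applied A -> a)
  Step 10: a a a A A A B  =>  a a a a A A B   (applied A -> a)
  Step 11: a a a a A A B  =>  a a a a a A B   (applied A -> a)
  Step 12: a a a a a A B  =>  a a a a a a B   (applied A -> a)
  Step 13: a a a a a a B  =>  a a a a a a b   (applied B -> b)
Final yield: a a a a a a b
Total rewrite steps: 13

13


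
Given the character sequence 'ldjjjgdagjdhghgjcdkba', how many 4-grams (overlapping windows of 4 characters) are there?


String 'ldjjjgdagjdhghgjcdkba' has length L = 21.
Number of overlapping n-grams = L - n + 1
Substituting: 21 - 4 + 1 = 18

18


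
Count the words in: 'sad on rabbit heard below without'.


Counting words by splitting on spaces:
  Word 1: 'sad'
  Word 2: 'on'
  Word 3: 'rabbit'
  Word 4: 'heard'
  Word 5: 'below'
  Word 6: 'without'
Total words: 6

6


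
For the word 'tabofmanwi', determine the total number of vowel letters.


Scanning each character of 'tabofmanwi':
  Position 1: 't' -> consonant (running count: 0)
  Position 2: 'a' -> vowel (running count: 1)
  Position 3: 'b' -> consonant (running count: 1)
  Position 4: 'o' -> vowel (running count: 2)
  Position 5: 'f' -> consonant (running count: 2)
  Position 6: 'm' -> consonant (running count: 2)
  Position 7: 'a' -> vowel (running count: 3)
  Position 8: 'n' -> consonant (running count: 3)
  Position 9: 'w' -> consonant (running count: 3)
  Position 10: 'i' -> vowel (running count: 4)
Total vowels: 4

4


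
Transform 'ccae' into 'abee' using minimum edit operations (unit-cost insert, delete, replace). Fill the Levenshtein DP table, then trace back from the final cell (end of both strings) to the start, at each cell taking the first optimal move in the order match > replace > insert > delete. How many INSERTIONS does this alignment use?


Edit distance = 3. Backtracking from cell (4, 4) with preference match > replace > insert > delete,
then listing the resulting alignment 'ccae' -> 'abee' left to right:
  Step 1: replace c->a
  Step 2: replace c->b
  Step 3: replace a->e
  Step 4: keep 'e'
Total insertions: 0

0


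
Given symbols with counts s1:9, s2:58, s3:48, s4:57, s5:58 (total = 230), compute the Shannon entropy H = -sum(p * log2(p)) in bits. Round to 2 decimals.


Computing entropy H = -sum(p_i * log2(p_i)):
  s1: p = 9/230 = 0.0391, -p*log2(p) = 0.1830
  s2: p = 58/230 = 0.2522, -p*log2(p) = 0.5012
  s3: p = 48/230 = 0.2087, -p*log2(p) = 0.4718
  s4: p = 57/230 = 0.2478, -p*log2(p) = 0.4988
  s5: p = 58/230 = 0.2522, -p*log2(p) = 0.5012
H = sum of terms = 2.1560
Rounded to 2 decimals: 2.16

2.16


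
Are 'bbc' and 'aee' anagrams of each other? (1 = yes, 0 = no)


Sort characters of 'bbc': 'bbc'
Sort characters of 'aee': 'aee'
Sorted forms differ -> they are NOT anagrams
Result: 0

0


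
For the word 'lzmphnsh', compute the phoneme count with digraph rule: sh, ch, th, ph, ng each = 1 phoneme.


Parsing 'lzmphnsh' greedily, digraphs first:
  'l' -> consonant phoneme (phonemes so far: 1)
  'z' -> consonant phoneme (phonemes so far: 2)
  'm' -> consonant phoneme (phonemes so far: 3)
  'ph' -> digraph (1 consonant phoneme) (phonemes so far: 4)
  'n' -> consonant phoneme (phonemes so far: 5)
  'sh' -> digraph (1 consonant phoneme) (phonemes so far: 6)
Total phonemes: 6

6


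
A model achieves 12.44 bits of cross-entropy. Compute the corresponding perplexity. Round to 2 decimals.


Perplexity formula: PP = 2^H
H = 12.44
PP = 2^12.44
Decompose: 2^12.44 = 2^12 * 2^0.44
2^12 = 4096, 2^0.44 ~ 1.3566043
PP ~ 4096 * 1.3566043 = 5556.6512128
Rounded to 2 decimals: 5556.65

5556.65


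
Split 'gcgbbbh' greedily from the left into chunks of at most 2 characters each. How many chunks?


'gcgbbbh' has 7 characters.
Chunking with max size 2:
  Chunk 1: 'gc' (positions 0-1)
  Chunk 2: 'gb' (positions 2-3)
  Chunk 3: 'bb' (positions 4-5)
  Chunk 4: 'h' (positions 6-6)
Total chunks: ceil(7 / 2) = 4

4


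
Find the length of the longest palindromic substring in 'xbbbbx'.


Scanning 'xbbbbx' for palindromic substrings.
Substring at positions 0-5: 'xbbbbx'.
Check: reverse('xbbbbx') = 'xbbbbx' -> palindrome confirmed.
No longer palindromic substring exists; longest length = 6

6


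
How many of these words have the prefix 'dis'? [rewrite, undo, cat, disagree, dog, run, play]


Checking each word for prefix 'dis':
  'rewrite' -> no (count: 0)
  'undo' -> no (count: 0)
  'cat' -> no (count: 0)
  'disagree' -> YES, starts with 'dis' (count: 1)
  'dog' -> no (count: 1)
  'run' -> no (count: 1)
  'play' -> no (count: 1)
Total with prefix 'dis': 1

1


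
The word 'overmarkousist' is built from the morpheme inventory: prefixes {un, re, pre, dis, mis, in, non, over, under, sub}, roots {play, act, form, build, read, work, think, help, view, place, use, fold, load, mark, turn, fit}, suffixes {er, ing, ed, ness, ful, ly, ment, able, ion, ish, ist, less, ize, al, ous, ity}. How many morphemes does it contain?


Segmenting 'overmarkousist' against the inventory:
  'over' -> prefix (morpheme 1)
  'mark' -> root (morpheme 2)
  'ous' -> suffix (morpheme 3)
  'ist' -> suffix (morpheme 4)
Total morphemes: 4

4


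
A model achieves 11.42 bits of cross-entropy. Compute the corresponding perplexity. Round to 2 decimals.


Perplexity formula: PP = 2^H
H = 11.42
PP = 2^11.42
Decompose: 2^11.42 = 2^11 * 2^0.42
2^11 = 2048, 2^0.42 ~ 1.3379276
PP ~ 2048 * 1.3379276 = 2740.0757248
Rounded to 2 decimals: 2740.08

2740.08


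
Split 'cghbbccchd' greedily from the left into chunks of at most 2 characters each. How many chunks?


'cghbbccchd' has 10 characters.
Chunking with max size 2:
  Chunk 1: 'cg' (positions 0-1)
  Chunk 2: 'hb' (positions 2-3)
  Chunk 3: 'bc' (positions 4-5)
  Chunk 4: 'cc' (positions 6-7)
  Chunk 5: 'hd' (positions 8-9)
Total chunks: ceil(10 / 2) = 5

5


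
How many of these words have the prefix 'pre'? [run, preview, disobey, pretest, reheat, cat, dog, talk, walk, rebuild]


Checking each word for prefix 'pre':
  'run' -> no (count: 0)
  'preview' -> YES, starts with 'pre' (count: 1)
  'disobey' -> no (count: 1)
  'pretest' -> YES, starts with 'pre' (count: 2)
  'reheat' -> no (count: 2)
  'cat' -> no (count: 2)
  'dog' -> no (count: 2)
  'talk' -> no (count: 2)
  'walk' -> no (count: 2)
  'rebuild' -> no (count: 2)
Total with prefix 'pre': 2

2


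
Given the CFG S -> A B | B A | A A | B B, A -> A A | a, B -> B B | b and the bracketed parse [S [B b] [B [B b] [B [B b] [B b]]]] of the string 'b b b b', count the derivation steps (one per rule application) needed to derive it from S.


Every bracketed nonterminal node [X ...] in the tree is produced by exactly one rule application.
Reading the tree off as a leftmost derivation:
  Step 1: S  =>  B B   (applied S -> B B)
  Step 2: B B  =>  b B   (applied B -> b)
  Step 3: b B  =>  b B B   (applied B -> B B)
  Step 4: b B B  =>  b b B   (applied B -> b)
  Step 5: b b B  =>  b b B B   (applied B -> B B)
  Step 6: b b B B  =>  b b b B   (applied B -> b)
  Step 7: b b b B  =>  b b b b   (applied B -> b)
Final yield: b b b b
Total rewrite steps: 7

7


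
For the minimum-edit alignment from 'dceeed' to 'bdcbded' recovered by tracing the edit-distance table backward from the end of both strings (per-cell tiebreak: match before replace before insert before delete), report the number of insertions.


Edit distance = 3. Backtracking from cell (6, 7) with preference match > replace > insert > delete,
then listing the resulting alignment 'dceeed' -> 'bdcbded' left to right:
  Step 1: insert 'b' [insertion #1]
  Step 2: keep 'd'
  Step 3: keep 'c'
  Step 4: replace e->b
  Step 5: replace e->d
  Step 6: keep 'e'
  Step 7: keep 'd'
Total insertions: 1

1


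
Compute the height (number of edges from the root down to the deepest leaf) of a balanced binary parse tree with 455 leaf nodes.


In a balanced binary tree with n leaves the deepest leaf is ceil(log2(n)) edges below the root.
log2(455) = 8.8297
ceil(8.8297) = 9
height (edges) = 9

9


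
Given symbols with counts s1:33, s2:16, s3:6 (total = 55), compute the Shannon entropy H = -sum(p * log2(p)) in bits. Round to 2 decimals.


Computing entropy H = -sum(p_i * log2(p_i)):
  s1: p = 33/55 = 0.6000, -p*log2(p) = 0.4422
  s2: p = 16/55 = 0.2909, -p*log2(p) = 0.5182
  s3: p = 6/55 = 0.1091, -p*log2(p) = 0.3487
H = sum of terms = 1.3091
Rounded to 2 decimals: 1.31

1.31


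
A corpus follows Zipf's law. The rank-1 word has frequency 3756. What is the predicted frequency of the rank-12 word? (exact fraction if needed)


Zipf's law: freq(rank) = f1 / rank
f1 = 3756, rank = 12
freq = 3756 / 12
= 313

313


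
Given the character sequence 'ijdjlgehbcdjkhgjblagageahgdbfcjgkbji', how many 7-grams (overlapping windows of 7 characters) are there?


String 'ijdjlgehbcdjkhgjblagageahgdbfcjgkbji' has length L = 36.
Number of overlapping n-grams = L - n + 1
Substituting: 36 - 7 + 1 = 30

30


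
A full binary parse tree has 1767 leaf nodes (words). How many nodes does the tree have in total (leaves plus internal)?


Leaf nodes (terminals): 1767
Internal nodes = n - 1 = 1767 - 1 = 1766
Total = leaves + internal = 1767 + 1766 = 3533

3533
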